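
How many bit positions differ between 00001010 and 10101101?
XOR = 10100111, count of 1s = 5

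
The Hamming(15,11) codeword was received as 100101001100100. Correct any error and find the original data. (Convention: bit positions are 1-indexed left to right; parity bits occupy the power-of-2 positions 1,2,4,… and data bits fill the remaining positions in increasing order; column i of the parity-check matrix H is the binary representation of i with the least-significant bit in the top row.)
Syndrome s = H · r^T (mod 2), r = 100101001100100:
  s[0] = (101010101010101)·(100101001100100) mod 2 = 1+0+0+0+0+0+0+0+1+0+0+0+1+0+0 mod 2 = 1
  s[1] = (011001100110011)·(100101001100100) mod 2 = 0+0+0+0+0+1+0+0+0+1+0+0+0+0+0 mod 2 = 0
  s[2] = (000111100001111)·(100101001100100) mod 2 = 0+0+0+1+0+1+0+0+0+0+0+0+1+0+0 mod 2 = 1
  s[3] = (000000011111111)·(100101001100100) mod 2 = 0+0+0+0+0+0+0+0+1+1+0+0+1+0+0 mod 2 = 1
Syndrome = 1011
Column 13 of H equals this syndrome → error at bit 13 (1-indexed).
Flip bit 13: 100101001100100 → 100101001100000
Extract data bits at positions {3,5,6,7,9,10,11,12,13,14,15}: 00101100000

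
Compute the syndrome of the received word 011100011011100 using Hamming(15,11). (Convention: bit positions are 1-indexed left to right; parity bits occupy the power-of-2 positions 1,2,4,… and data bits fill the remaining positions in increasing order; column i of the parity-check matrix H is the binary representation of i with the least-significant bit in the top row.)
Syndrome s = H · r^T (mod 2), r = 011100011011100:
  s[0] = (101010101010101)·(011100011011100) mod 2 = 0+0+1+0+0+0+0+0+1+0+1+0+1+0+0 mod 2 = 0
  s[1] = (011001100110011)·(011100011011100) mod 2 = 0+1+1+0+0+0+0+0+0+0+1+0+0+0+0 mod 2 = 1
  s[2] = (000111100001111)·(011100011011100) mod 2 = 0+0+0+1+0+0+0+0+0+0+0+1+1+0+0 mod 2 = 1
  s[3] = (000000011111111)·(011100011011100) mod 2 = 0+0+0+0+0+0+0+1+1+0+1+1+1+0+0 mod 2 = 1
Syndrome = 0111
Non-zero syndrome: error at position 14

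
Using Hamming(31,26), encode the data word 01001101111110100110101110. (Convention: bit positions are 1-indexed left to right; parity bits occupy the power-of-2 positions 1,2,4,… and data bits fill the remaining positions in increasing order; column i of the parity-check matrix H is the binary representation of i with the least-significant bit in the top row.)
Codeword c = d · G (mod 2), d = 01001101111110100110101110:
  c[0] = d·G[:,0] = (01001101111110100110101110)·(11011010101101010101010101) mod 2 = 0+1+0+0+1+0+0+0+1+0+1+1+0+0+0+0+0+1+0+0+0+0+0+1+0+0 mod 2 = 1
  c[1] = d·G[:,1] = (01001101111110100110101110)·(10110110011011001100110011) mod 2 = 0+0+0+0+0+1+0+0+0+1+1+0+1+0+0+0+0+1+0+0+1+0+0+0+1+0 mod 2 = 1
  c[2] = d·G[:,2] = (01001101111110100110101110)·(10000000000000000000000000) mod 2 = 0+0+0+0+0+0+0+0+0+0+0+0+0+0+0+0+0+0+0+0+0+0+0+0+0+0 mod 2 = 0
  c[3] = d·G[:,3] = (01001101111110100110101110)·(01110001111000111100001111) mod 2 = 0+1+0+0+0+0+0+1+1+1+1+0+0+0+1+0+0+1+0+0+0+0+1+1+1+0 mod 2 = 0
  c[4] = d·G[:,4] = (01001101111110100110101110)·(01000000000000000000000000) mod 2 = 0+1+0+0+0+0+0+0+0+0+0+0+0+0+0+0+0+0+0+0+0+0+0+0+0+0 mod 2 = 1
  c[5] = d·G[:,5] = (01001101111110100110101110)·(00100000000000000000000000) mod 2 = 0+0+0+0+0+0+0+0+0+0+0+0+0+0+0+0+0+0+0+0+0+0+0+0+0+0 mod 2 = 0
  c[6] = d·G[:,6] = (01001101111110100110101110)·(00010000000000000000000000) mod 2 = 0+0+0+0+0+0+0+0+0+0+0+0+0+0+0+0+0+0+0+0+0+0+0+0+0+0 mod 2 = 0
  c[7] = d·G[:,7] = (01001101111110100110101110)·(00001111111000000011111111) mod 2 = 0+0+0+0+1+1+0+1+1+1+1+0+0+0+0+0+0+0+1+0+1+0+1+1+1+0 mod 2 = 1
  c[8] = d·G[:,8] = (01001101111110100110101110)·(00001000000000000000000000) mod 2 = 0+0+0+0+1+0+0+0+0+0+0+0+0+0+0+0+0+0+0+0+0+0+0+0+0+0 mod 2 = 1
  c[9] = d·G[:,9] = (01001101111110100110101110)·(00000100000000000000000000) mod 2 = 0+0+0+0+0+1+0+0+0+0+0+0+0+0+0+0+0+0+0+0+0+0+0+0+0+0 mod 2 = 1
  c[10] = d·G[:,10] = (01001101111110100110101110)·(00000010000000000000000000) mod 2 = 0+0+0+0+0+0+0+0+0+0+0+0+0+0+0+0+0+0+0+0+0+0+0+0+0+0 mod 2 = 0
  c[11] = d·G[:,11] = (01001101111110100110101110)·(00000001000000000000000000) mod 2 = 0+0+0+0+0+0+0+1+0+0+0+0+0+0+0+0+0+0+0+0+0+0+0+0+0+0 mod 2 = 1
  c[12] = d·G[:,12] = (01001101111110100110101110)·(00000000100000000000000000) mod 2 = 0+0+0+0+0+0+0+0+1+0+0+0+0+0+0+0+0+0+0+0+0+0+0+0+0+0 mod 2 = 1
  c[13] = d·G[:,13] = (01001101111110100110101110)·(00000000010000000000000000) mod 2 = 0+0+0+0+0+0+0+0+0+1+0+0+0+0+0+0+0+0+0+0+0+0+0+0+0+0 mod 2 = 1
  c[14] = d·G[:,14] = (01001101111110100110101110)·(00000000001000000000000000) mod 2 = 0+0+0+0+0+0+0+0+0+0+1+0+0+0+0+0+0+0+0+0+0+0+0+0+0+0 mod 2 = 1
  c[15] = d·G[:,15] = (01001101111110100110101110)·(00000000000111111111111111) mod 2 = 0+0+0+0+0+0+0+0+0+0+0+1+1+0+1+0+0+1+1+0+1+0+1+1+1+0 mod 2 = 1
  c[16] = d·G[:,16] = (01001101111110100110101110)·(00000000000100000000000000) mod 2 = 0+0+0+0+0+0+0+0+0+0+0+1+0+0+0+0+0+0+0+0+0+0+0+0+0+0 mod 2 = 1
  c[17] = d·G[:,17] = (01001101111110100110101110)·(00000000000010000000000000) mod 2 = 0+0+0+0+0+0+0+0+0+0+0+0+1+0+0+0+0+0+0+0+0+0+0+0+0+0 mod 2 = 1
  c[18] = d·G[:,18] = (01001101111110100110101110)·(00000000000001000000000000) mod 2 = 0+0+0+0+0+0+0+0+0+0+0+0+0+0+0+0+0+0+0+0+0+0+0+0+0+0 mod 2 = 0
  c[19] = d·G[:,19] = (01001101111110100110101110)·(00000000000000100000000000) mod 2 = 0+0+0+0+0+0+0+0+0+0+0+0+0+0+1+0+0+0+0+0+0+0+0+0+0+0 mod 2 = 1
  c[20] = d·G[:,20] = (01001101111110100110101110)·(00000000000000010000000000) mod 2 = 0+0+0+0+0+0+0+0+0+0+0+0+0+0+0+0+0+0+0+0+0+0+0+0+0+0 mod 2 = 0
  c[21] = d·G[:,21] = (01001101111110100110101110)·(00000000000000001000000000) mod 2 = 0+0+0+0+0+0+0+0+0+0+0+0+0+0+0+0+0+0+0+0+0+0+0+0+0+0 mod 2 = 0
  c[22] = d·G[:,22] = (01001101111110100110101110)·(00000000000000000100000000) mod 2 = 0+0+0+0+0+0+0+0+0+0+0+0+0+0+0+0+0+1+0+0+0+0+0+0+0+0 mod 2 = 1
  c[23] = d·G[:,23] = (01001101111110100110101110)·(00000000000000000010000000) mod 2 = 0+0+0+0+0+0+0+0+0+0+0+0+0+0+0+0+0+0+1+0+0+0+0+0+0+0 mod 2 = 1
  c[24] = d·G[:,24] = (01001101111110100110101110)·(00000000000000000001000000) mod 2 = 0+0+0+0+0+0+0+0+0+0+0+0+0+0+0+0+0+0+0+0+0+0+0+0+0+0 mod 2 = 0
  c[25] = d·G[:,25] = (01001101111110100110101110)·(00000000000000000000100000) mod 2 = 0+0+0+0+0+0+0+0+0+0+0+0+0+0+0+0+0+0+0+0+1+0+0+0+0+0 mod 2 = 1
  c[26] = d·G[:,26] = (01001101111110100110101110)·(00000000000000000000010000) mod 2 = 0+0+0+0+0+0+0+0+0+0+0+0+0+0+0+0+0+0+0+0+0+0+0+0+0+0 mod 2 = 0
  c[27] = d·G[:,27] = (01001101111110100110101110)·(00000000000000000000001000) mod 2 = 0+0+0+0+0+0+0+0+0+0+0+0+0+0+0+0+0+0+0+0+0+0+1+0+0+0 mod 2 = 1
  c[28] = d·G[:,28] = (01001101111110100110101110)·(00000000000000000000000100) mod 2 = 0+0+0+0+0+0+0+0+0+0+0+0+0+0+0+0+0+0+0+0+0+0+0+1+0+0 mod 2 = 1
  c[29] = d·G[:,29] = (01001101111110100110101110)·(00000000000000000000000010) mod 2 = 0+0+0+0+0+0+0+0+0+0+0+0+0+0+0+0+0+0+0+0+0+0+0+0+1+0 mod 2 = 1
  c[30] = d·G[:,30] = (01001101111110100110101110)·(00000000000000000000000001) mod 2 = 0+0+0+0+0+0+0+0+0+0+0+0+0+0+0+0+0+0+0+0+0+0+0+0+0+0 mod 2 = 0
Codeword = 1100100111011111110100110101110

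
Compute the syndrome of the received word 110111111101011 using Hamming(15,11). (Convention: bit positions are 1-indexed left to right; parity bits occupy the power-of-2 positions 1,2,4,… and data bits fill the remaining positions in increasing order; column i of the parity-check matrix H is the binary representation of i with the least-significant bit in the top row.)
Syndrome s = H · r^T (mod 2), r = 110111111101011:
  s[0] = (101010101010101)·(110111111101011) mod 2 = 1+0+0+0+1+0+1+0+1+0+0+0+0+0+1 mod 2 = 1
  s[1] = (011001100110011)·(110111111101011) mod 2 = 0+1+0+0+0+1+1+0+0+1+0+0+0+1+1 mod 2 = 0
  s[2] = (000111100001111)·(110111111101011) mod 2 = 0+0+0+1+1+1+1+0+0+0+0+1+0+1+1 mod 2 = 1
  s[3] = (000000011111111)·(110111111101011) mod 2 = 0+0+0+0+0+0+0+1+1+1+0+1+0+1+1 mod 2 = 0
Syndrome = 1010
Non-zero syndrome: error at position 5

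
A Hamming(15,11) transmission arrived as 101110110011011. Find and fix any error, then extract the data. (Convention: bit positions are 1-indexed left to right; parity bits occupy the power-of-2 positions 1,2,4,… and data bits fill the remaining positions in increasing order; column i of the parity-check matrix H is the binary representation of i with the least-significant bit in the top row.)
Syndrome s = H · r^T (mod 2), r = 101110110011011:
  s[0] = (101010101010101)·(101110110011011) mod 2 = 1+0+1+0+1+0+1+0+0+0+1+0+0+0+1 mod 2 = 0
  s[1] = (011001100110011)·(101110110011011) mod 2 = 0+0+1+0+0+0+1+0+0+0+1+0+0+1+1 mod 2 = 1
  s[2] = (000111100001111)·(101110110011011) mod 2 = 0+0+0+1+1+0+1+0+0+0+0+1+0+1+1 mod 2 = 0
  s[3] = (000000011111111)·(101110110011011) mod 2 = 0+0+0+0+0+0+0+1+0+0+1+1+0+1+1 mod 2 = 1
Syndrome = 0101
Column 10 of H equals this syndrome → error at bit 10 (1-indexed).
Flip bit 10: 101110110011011 → 101110110111011
Extract data bits at positions {3,5,6,7,9,10,11,12,13,14,15}: 11010111011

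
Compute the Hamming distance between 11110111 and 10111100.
XOR = 01001011, count of 1s = 4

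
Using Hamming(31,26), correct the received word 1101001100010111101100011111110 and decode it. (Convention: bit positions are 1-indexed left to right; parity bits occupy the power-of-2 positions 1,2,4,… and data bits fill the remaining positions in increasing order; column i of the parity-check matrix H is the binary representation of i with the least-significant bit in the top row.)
Syndrome s = H · r^T (mod 2), r = 1101001100010111101100011111110:
  s[0] = (1010101010101010101010101010101)·(1101001100010111101100011111110) mod 2 = 1+0+0+0+0+0+1+0+0+0+0+0+0+0+1+0+1+0+1+0+0+0+0+0+1+0+1+0+1+0+0 mod 2 = 0
  s[1] = (0110011001100110011001100110011)·(1101001100010111101100011111110) mod 2 = 0+1+0+0+0+0+1+0+0+0+0+0+0+1+1+0+0+0+1+0+0+0+0+0+0+1+1+0+0+1+0 mod 2 = 0
  s[2] = (0001111000011110000111100001111)·(1101001100010111101100011111110) mod 2 = 0+0+0+1+0+0+1+0+0+0+0+1+0+1+1+0+0+0+0+1+0+0+0+0+0+0+0+1+1+1+0 mod 2 = 1
  s[3] = (0000000111111110000000011111111)·(1101001100010111101100011111110) mod 2 = 0+0+0+0+0+0+0+1+0+0+0+1+0+1+1+0+0+0+0+0+0+0+0+1+1+1+1+1+1+1+0 mod 2 = 1
  s[4] = (0000000000000001111111111111111)·(1101001100010111101100011111110) mod 2 = 0+0+0+0+0+0+0+0+0+0+0+0+0+0+0+1+1+0+1+1+0+0+0+1+1+1+1+1+1+1+0 mod 2 = 1
Syndrome = 00111
Column 28 of H equals this syndrome → error at bit 28 (1-indexed).
Flip bit 28: 1101001100010111101100011111110 → 1101001100010111101100011110110
Extract data bits at positions {3,5,6,7,9,10,11,12,13,14,15,17,18,19,20,21,22,23,24,25,26,27,28,29,30,31}: 00010001011101100011110110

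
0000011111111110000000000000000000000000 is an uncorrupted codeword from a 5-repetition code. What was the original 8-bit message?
Split into 5-bit blocks: 00000 11111 11111 00000 00000 00000 00000 00000
Data = 01100000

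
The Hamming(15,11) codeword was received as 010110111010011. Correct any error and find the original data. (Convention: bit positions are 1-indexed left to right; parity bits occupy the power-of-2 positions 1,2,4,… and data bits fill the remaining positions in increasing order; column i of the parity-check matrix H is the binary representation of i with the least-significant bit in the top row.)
Syndrome s = H · r^T (mod 2), r = 010110111010011:
  s[0] = (101010101010101)·(010110111010011) mod 2 = 0+0+0+0+1+0+1+0+1+0+1+0+0+0+1 mod 2 = 1
  s[1] = (011001100110011)·(010110111010011) mod 2 = 0+1+0+0+0+0+1+0+0+0+1+0+0+1+1 mod 2 = 1
  s[2] = (000111100001111)·(010110111010011) mod 2 = 0+0+0+1+1+0+1+0+0+0+0+0+0+1+1 mod 2 = 1
  s[3] = (000000011111111)·(010110111010011) mod 2 = 0+0+0+0+0+0+0+1+1+0+1+0+0+1+1 mod 2 = 1
Syndrome = 1111
Column 15 of H equals this syndrome → error at bit 15 (1-indexed).
Flip bit 15: 010110111010011 → 010110111010010
Extract data bits at positions {3,5,6,7,9,10,11,12,13,14,15}: 01011010010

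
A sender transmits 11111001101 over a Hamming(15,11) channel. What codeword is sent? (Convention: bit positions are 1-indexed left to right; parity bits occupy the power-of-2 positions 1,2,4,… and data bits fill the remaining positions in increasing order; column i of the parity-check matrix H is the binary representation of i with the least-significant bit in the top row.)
Codeword c = d · G (mod 2), d = 11111001101:
  c[0] = d·G[:,0] = (11111001101)·(11011010101) mod 2 = 1+1+0+1+1+0+0+0+1+0+1 mod 2 = 0
  c[1] = d·G[:,1] = (11111001101)·(10110110011) mod 2 = 1+0+1+1+0+0+0+0+0+0+1 mod 2 = 0
  c[2] = d·G[:,2] = (11111001101)·(10000000000) mod 2 = 1+0+0+0+0+0+0+0+0+0+0 mod 2 = 1
  c[3] = d·G[:,3] = (11111001101)·(01110001111) mod 2 = 0+1+1+1+0+0+0+1+1+0+1 mod 2 = 0
  c[4] = d·G[:,4] = (11111001101)·(01000000000) mod 2 = 0+1+0+0+0+0+0+0+0+0+0 mod 2 = 1
  c[5] = d·G[:,5] = (11111001101)·(00100000000) mod 2 = 0+0+1+0+0+0+0+0+0+0+0 mod 2 = 1
  c[6] = d·G[:,6] = (11111001101)·(00010000000) mod 2 = 0+0+0+1+0+0+0+0+0+0+0 mod 2 = 1
  c[7] = d·G[:,7] = (11111001101)·(00001111111) mod 2 = 0+0+0+0+1+0+0+1+1+0+1 mod 2 = 0
  c[8] = d·G[:,8] = (11111001101)·(00001000000) mod 2 = 0+0+0+0+1+0+0+0+0+0+0 mod 2 = 1
  c[9] = d·G[:,9] = (11111001101)·(00000100000) mod 2 = 0+0+0+0+0+0+0+0+0+0+0 mod 2 = 0
  c[10] = d·G[:,10] = (11111001101)·(00000010000) mod 2 = 0+0+0+0+0+0+0+0+0+0+0 mod 2 = 0
  c[11] = d·G[:,11] = (11111001101)·(00000001000) mod 2 = 0+0+0+0+0+0+0+1+0+0+0 mod 2 = 1
  c[12] = d·G[:,12] = (11111001101)·(00000000100) mod 2 = 0+0+0+0+0+0+0+0+1+0+0 mod 2 = 1
  c[13] = d·G[:,13] = (11111001101)·(00000000010) mod 2 = 0+0+0+0+0+0+0+0+0+0+0 mod 2 = 0
  c[14] = d·G[:,14] = (11111001101)·(00000000001) mod 2 = 0+0+0+0+0+0+0+0+0+0+1 mod 2 = 1
Codeword = 001011101001101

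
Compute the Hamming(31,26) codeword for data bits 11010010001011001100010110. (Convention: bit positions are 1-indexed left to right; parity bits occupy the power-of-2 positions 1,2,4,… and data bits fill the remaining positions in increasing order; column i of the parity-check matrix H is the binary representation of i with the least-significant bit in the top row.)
Codeword c = d · G (mod 2), d = 11010010001011001100010110:
  c[0] = d·G[:,0] = (11010010001011001100010110)·(11011010101101010101010101) mod 2 = 1+1+0+1+0+0+1+0+0+0+1+0+0+1+0+0+0+1+0+0+0+1+0+1+0+0 mod 2 = 1
  c[1] = d·G[:,1] = (11010010001011001100010110)·(10110110011011001100110011) mod 2 = 1+0+0+1+0+0+1+0+0+0+1+0+1+1+0+0+1+1+0+0+0+1+0+0+1+0 mod 2 = 0
  c[2] = d·G[:,2] = (11010010001011001100010110)·(10000000000000000000000000) mod 2 = 1+0+0+0+0+0+0+0+0+0+0+0+0+0+0+0+0+0+0+0+0+0+0+0+0+0 mod 2 = 1
  c[3] = d·G[:,3] = (11010010001011001100010110)·(01110001111000111100001111) mod 2 = 0+1+0+1+0+0+0+0+0+0+1+0+0+0+0+0+1+1+0+0+0+0+0+1+1+0 mod 2 = 1
  c[4] = d·G[:,4] = (11010010001011001100010110)·(01000000000000000000000000) mod 2 = 0+1+0+0+0+0+0+0+0+0+0+0+0+0+0+0+0+0+0+0+0+0+0+0+0+0 mod 2 = 1
  c[5] = d·G[:,5] = (11010010001011001100010110)·(00100000000000000000000000) mod 2 = 0+0+0+0+0+0+0+0+0+0+0+0+0+0+0+0+0+0+0+0+0+0+0+0+0+0 mod 2 = 0
  c[6] = d·G[:,6] = (11010010001011001100010110)·(00010000000000000000000000) mod 2 = 0+0+0+1+0+0+0+0+0+0+0+0+0+0+0+0+0+0+0+0+0+0+0+0+0+0 mod 2 = 1
  c[7] = d·G[:,7] = (11010010001011001100010110)·(00001111111000000011111111) mod 2 = 0+0+0+0+0+0+1+0+0+0+1+0+0+0+0+0+0+0+0+0+0+1+0+1+1+0 mod 2 = 1
  c[8] = d·G[:,8] = (11010010001011001100010110)·(00001000000000000000000000) mod 2 = 0+0+0+0+0+0+0+0+0+0+0+0+0+0+0+0+0+0+0+0+0+0+0+0+0+0 mod 2 = 0
  c[9] = d·G[:,9] = (11010010001011001100010110)·(00000100000000000000000000) mod 2 = 0+0+0+0+0+0+0+0+0+0+0+0+0+0+0+0+0+0+0+0+0+0+0+0+0+0 mod 2 = 0
  c[10] = d·G[:,10] = (11010010001011001100010110)·(00000010000000000000000000) mod 2 = 0+0+0+0+0+0+1+0+0+0+0+0+0+0+0+0+0+0+0+0+0+0+0+0+0+0 mod 2 = 1
  c[11] = d·G[:,11] = (11010010001011001100010110)·(00000001000000000000000000) mod 2 = 0+0+0+0+0+0+0+0+0+0+0+0+0+0+0+0+0+0+0+0+0+0+0+0+0+0 mod 2 = 0
  c[12] = d·G[:,12] = (11010010001011001100010110)·(00000000100000000000000000) mod 2 = 0+0+0+0+0+0+0+0+0+0+0+0+0+0+0+0+0+0+0+0+0+0+0+0+0+0 mod 2 = 0
  c[13] = d·G[:,13] = (11010010001011001100010110)·(00000000010000000000000000) mod 2 = 0+0+0+0+0+0+0+0+0+0+0+0+0+0+0+0+0+0+0+0+0+0+0+0+0+0 mod 2 = 0
  c[14] = d·G[:,14] = (11010010001011001100010110)·(00000000001000000000000000) mod 2 = 0+0+0+0+0+0+0+0+0+0+1+0+0+0+0+0+0+0+0+0+0+0+0+0+0+0 mod 2 = 1
  c[15] = d·G[:,15] = (11010010001011001100010110)·(00000000000111111111111111) mod 2 = 0+0+0+0+0+0+0+0+0+0+0+0+1+1+0+0+1+1+0+0+0+1+0+1+1+0 mod 2 = 1
  c[16] = d·G[:,16] = (11010010001011001100010110)·(00000000000100000000000000) mod 2 = 0+0+0+0+0+0+0+0+0+0+0+0+0+0+0+0+0+0+0+0+0+0+0+0+0+0 mod 2 = 0
  c[17] = d·G[:,17] = (11010010001011001100010110)·(00000000000010000000000000) mod 2 = 0+0+0+0+0+0+0+0+0+0+0+0+1+0+0+0+0+0+0+0+0+0+0+0+0+0 mod 2 = 1
  c[18] = d·G[:,18] = (11010010001011001100010110)·(00000000000001000000000000) mod 2 = 0+0+0+0+0+0+0+0+0+0+0+0+0+1+0+0+0+0+0+0+0+0+0+0+0+0 mod 2 = 1
  c[19] = d·G[:,19] = (11010010001011001100010110)·(00000000000000100000000000) mod 2 = 0+0+0+0+0+0+0+0+0+0+0+0+0+0+0+0+0+0+0+0+0+0+0+0+0+0 mod 2 = 0
  c[20] = d·G[:,20] = (11010010001011001100010110)·(00000000000000010000000000) mod 2 = 0+0+0+0+0+0+0+0+0+0+0+0+0+0+0+0+0+0+0+0+0+0+0+0+0+0 mod 2 = 0
  c[21] = d·G[:,21] = (11010010001011001100010110)·(00000000000000001000000000) mod 2 = 0+0+0+0+0+0+0+0+0+0+0+0+0+0+0+0+1+0+0+0+0+0+0+0+0+0 mod 2 = 1
  c[22] = d·G[:,22] = (11010010001011001100010110)·(00000000000000000100000000) mod 2 = 0+0+0+0+0+0+0+0+0+0+0+0+0+0+0+0+0+1+0+0+0+0+0+0+0+0 mod 2 = 1
  c[23] = d·G[:,23] = (11010010001011001100010110)·(00000000000000000010000000) mod 2 = 0+0+0+0+0+0+0+0+0+0+0+0+0+0+0+0+0+0+0+0+0+0+0+0+0+0 mod 2 = 0
  c[24] = d·G[:,24] = (11010010001011001100010110)·(00000000000000000001000000) mod 2 = 0+0+0+0+0+0+0+0+0+0+0+0+0+0+0+0+0+0+0+0+0+0+0+0+0+0 mod 2 = 0
  c[25] = d·G[:,25] = (11010010001011001100010110)·(00000000000000000000100000) mod 2 = 0+0+0+0+0+0+0+0+0+0+0+0+0+0+0+0+0+0+0+0+0+0+0+0+0+0 mod 2 = 0
  c[26] = d·G[:,26] = (11010010001011001100010110)·(00000000000000000000010000) mod 2 = 0+0+0+0+0+0+0+0+0+0+0+0+0+0+0+0+0+0+0+0+0+1+0+0+0+0 mod 2 = 1
  c[27] = d·G[:,27] = (11010010001011001100010110)·(00000000000000000000001000) mod 2 = 0+0+0+0+0+0+0+0+0+0+0+0+0+0+0+0+0+0+0+0+0+0+0+0+0+0 mod 2 = 0
  c[28] = d·G[:,28] = (11010010001011001100010110)·(00000000000000000000000100) mod 2 = 0+0+0+0+0+0+0+0+0+0+0+0+0+0+0+0+0+0+0+0+0+0+0+1+0+0 mod 2 = 1
  c[29] = d·G[:,29] = (11010010001011001100010110)·(00000000000000000000000010) mod 2 = 0+0+0+0+0+0+0+0+0+0+0+0+0+0+0+0+0+0+0+0+0+0+0+0+1+0 mod 2 = 1
  c[30] = d·G[:,30] = (11010010001011001100010110)·(00000000000000000000000001) mod 2 = 0+0+0+0+0+0+0+0+0+0+0+0+0+0+0+0+0+0+0+0+0+0+0+0+0+0 mod 2 = 0
Codeword = 1011101100100011011001100010110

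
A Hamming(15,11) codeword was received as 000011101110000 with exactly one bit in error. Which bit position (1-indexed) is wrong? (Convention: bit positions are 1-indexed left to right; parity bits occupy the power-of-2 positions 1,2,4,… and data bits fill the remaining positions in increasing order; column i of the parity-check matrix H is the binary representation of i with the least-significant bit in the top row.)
Syndrome s = H · r^T (mod 2), r = 000011101110000:
  s[0] = (101010101010101)·(000011101110000) mod 2 = 0+0+0+0+1+0+1+0+1+0+1+0+0+0+0 mod 2 = 0
  s[1] = (011001100110011)·(000011101110000) mod 2 = 0+0+0+0+0+1+1+0+0+1+1+0+0+0+0 mod 2 = 0
  s[2] = (000111100001111)·(000011101110000) mod 2 = 0+0+0+0+1+1+1+0+0+0+0+0+0+0+0 mod 2 = 1
  s[3] = (000000011111111)·(000011101110000) mod 2 = 0+0+0+0+0+0+0+0+1+1+1+0+0+0+0 mod 2 = 1
Syndrome = 0011
Column i of H is the binary representation of i, so the syndrome is the binary index of the flipped bit.
Read s = 0011 with s[0] as LSB: 0·2^0 + 0·2^1 + 1·2^2 + 1·2^3 = 12.
Error is at bit position 12.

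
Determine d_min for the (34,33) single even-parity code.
d_min = 2 (flipping one data bit also flips the parity bit, so the two closest codewords differ in exactly 2 positions).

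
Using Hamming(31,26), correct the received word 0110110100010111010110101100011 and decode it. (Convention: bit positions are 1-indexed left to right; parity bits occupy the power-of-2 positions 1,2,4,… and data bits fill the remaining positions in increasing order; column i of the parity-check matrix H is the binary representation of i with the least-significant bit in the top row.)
Syndrome s = H · r^T (mod 2), r = 0110110100010111010110101100011:
  s[0] = (1010101010101010101010101010101)·(0110110100010111010110101100011) mod 2 = 0+0+1+0+1+0+0+0+0+0+0+0+0+0+1+0+0+0+0+0+1+0+1+0+1+0+0+0+0+0+1 mod 2 = 1
  s[1] = (0110011001100110011001100110011)·(0110110100010111010110101100011) mod 2 = 0+1+1+0+0+1+0+0+0+0+0+0+0+1+1+0+0+1+0+0+0+0+1+0+0+1+0+0+0+1+1 mod 2 = 0
  s[2] = (0001111000011110000111100001111)·(0110110100010111010110101100011) mod 2 = 0+0+0+0+1+1+0+0+0+0+0+1+0+1+1+0+0+0+0+1+1+0+1+0+0+0+0+0+0+1+1 mod 2 = 0
  s[3] = (0000000111111110000000011111111)·(0110110100010111010110101100011) mod 2 = 0+0+0+0+0+0+0+1+0+0+0+1+0+1+1+0+0+0+0+0+0+0+0+0+1+1+0+0+0+1+1 mod 2 = 0
  s[4] = (0000000000000001111111111111111)·(0110110100010111010110101100011) mod 2 = 0+0+0+0+0+0+0+0+0+0+0+0+0+0+0+1+0+1+0+1+1+0+1+0+1+1+0+0+0+1+1 mod 2 = 1
Syndrome = 10001
Column 17 of H equals this syndrome → error at bit 17 (1-indexed).
Flip bit 17: 0110110100010111010110101100011 → 0110110100010111110110101100011
Extract data bits at positions {3,5,6,7,9,10,11,12,13,14,15,17,18,19,20,21,22,23,24,25,26,27,28,29,30,31}: 11100001011110110101100011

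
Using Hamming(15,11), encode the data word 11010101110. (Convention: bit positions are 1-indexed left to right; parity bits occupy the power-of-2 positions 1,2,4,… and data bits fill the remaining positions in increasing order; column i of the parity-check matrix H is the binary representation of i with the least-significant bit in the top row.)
Codeword c = d · G (mod 2), d = 11010101110:
  c[0] = d·G[:,0] = (11010101110)·(11011010101) mod 2 = 1+1+0+1+0+0+0+0+1+0+0 mod 2 = 0
  c[1] = d·G[:,1] = (11010101110)·(10110110011) mod 2 = 1+0+0+1+0+1+0+0+0+1+0 mod 2 = 0
  c[2] = d·G[:,2] = (11010101110)·(10000000000) mod 2 = 1+0+0+0+0+0+0+0+0+0+0 mod 2 = 1
  c[3] = d·G[:,3] = (11010101110)·(01110001111) mod 2 = 0+1+0+1+0+0+0+1+1+1+0 mod 2 = 1
  c[4] = d·G[:,4] = (11010101110)·(01000000000) mod 2 = 0+1+0+0+0+0+0+0+0+0+0 mod 2 = 1
  c[5] = d·G[:,5] = (11010101110)·(00100000000) mod 2 = 0+0+0+0+0+0+0+0+0+0+0 mod 2 = 0
  c[6] = d·G[:,6] = (11010101110)·(00010000000) mod 2 = 0+0+0+1+0+0+0+0+0+0+0 mod 2 = 1
  c[7] = d·G[:,7] = (11010101110)·(00001111111) mod 2 = 0+0+0+0+0+1+0+1+1+1+0 mod 2 = 0
  c[8] = d·G[:,8] = (11010101110)·(00001000000) mod 2 = 0+0+0+0+0+0+0+0+0+0+0 mod 2 = 0
  c[9] = d·G[:,9] = (11010101110)·(00000100000) mod 2 = 0+0+0+0+0+1+0+0+0+0+0 mod 2 = 1
  c[10] = d·G[:,10] = (11010101110)·(00000010000) mod 2 = 0+0+0+0+0+0+0+0+0+0+0 mod 2 = 0
  c[11] = d·G[:,11] = (11010101110)·(00000001000) mod 2 = 0+0+0+0+0+0+0+1+0+0+0 mod 2 = 1
  c[12] = d·G[:,12] = (11010101110)·(00000000100) mod 2 = 0+0+0+0+0+0+0+0+1+0+0 mod 2 = 1
  c[13] = d·G[:,13] = (11010101110)·(00000000010) mod 2 = 0+0+0+0+0+0+0+0+0+1+0 mod 2 = 1
  c[14] = d·G[:,14] = (11010101110)·(00000000001) mod 2 = 0+0+0+0+0+0+0+0+0+0+0 mod 2 = 0
Codeword = 001110100101110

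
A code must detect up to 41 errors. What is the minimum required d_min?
Detecting e errors requires d_min ≥ e + 1 = 41 + 1 = 42.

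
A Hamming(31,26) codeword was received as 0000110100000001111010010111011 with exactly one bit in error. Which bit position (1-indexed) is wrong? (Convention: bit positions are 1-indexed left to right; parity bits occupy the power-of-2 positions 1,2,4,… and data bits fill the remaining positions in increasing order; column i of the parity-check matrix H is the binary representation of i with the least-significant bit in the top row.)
Syndrome s = H · r^T (mod 2), r = 0000110100000001111010010111011:
  s[0] = (1010101010101010101010101010101)·(0000110100000001111010010111011) mod 2 = 0+0+0+0+1+0+0+0+0+0+0+0+0+0+0+0+1+0+1+0+1+0+0+0+0+0+1+0+0+0+1 mod 2 = 0
  s[1] = (0110011001100110011001100110011)·(0000110100000001111010010111011) mod 2 = 0+0+0+0+0+1+0+0+0+0+0+0+0+0+0+0+0+1+1+0+0+0+0+0+0+1+1+0+0+1+1 mod 2 = 1
  s[2] = (0001111000011110000111100001111)·(0000110100000001111010010111011) mod 2 = 0+0+0+0+1+1+0+0+0+0+0+0+0+0+0+0+0+0+0+0+1+0+0+0+0+0+0+1+0+1+1 mod 2 = 0
  s[3] = (0000000111111110000000011111111)·(0000110100000001111010010111011) mod 2 = 0+0+0+0+0+0+0+1+0+0+0+0+0+0+0+0+0+0+0+0+0+0+0+1+0+1+1+1+0+1+1 mod 2 = 1
  s[4] = (0000000000000001111111111111111)·(0000110100000001111010010111011) mod 2 = 0+0+0+0+0+0+0+0+0+0+0+0+0+0+0+1+1+1+1+0+1+0+0+1+0+1+1+1+0+1+1 mod 2 = 1
Syndrome = 01011
Column i of H is the binary representation of i, so the syndrome is the binary index of the flipped bit.
Read s = 01011 with s[0] as LSB: 0·2^0 + 1·2^1 + 0·2^2 + 1·2^3 + 1·2^4 = 26.
Error is at bit position 26.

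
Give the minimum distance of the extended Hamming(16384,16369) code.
d_min = 4 (adding an overall parity bit to Hamming(16383,16369) raises d_min from 3 to 4).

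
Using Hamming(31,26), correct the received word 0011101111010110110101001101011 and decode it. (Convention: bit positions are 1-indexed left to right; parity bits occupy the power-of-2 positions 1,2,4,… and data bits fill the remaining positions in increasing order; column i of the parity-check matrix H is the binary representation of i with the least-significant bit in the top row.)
Syndrome s = H · r^T (mod 2), r = 0011101111010110110101001101011:
  s[0] = (1010101010101010101010101010101)·(0011101111010110110101001101011) mod 2 = 0+0+1+0+1+0+1+0+1+0+0+0+0+0+1+0+1+0+0+0+0+0+0+0+1+0+0+0+0+0+1 mod 2 = 0
  s[1] = (0110011001100110011001100110011)·(0011101111010110110101001101011) mod 2 = 0+0+1+0+0+0+1+0+0+1+0+0+0+1+1+0+0+1+0+0+0+1+0+0+0+1+0+0+0+1+1 mod 2 = 0
  s[2] = (0001111000011110000111100001111)·(0011101111010110110101001101011) mod 2 = 0+0+0+1+1+0+1+0+0+0+0+1+0+1+1+0+0+0+0+1+0+1+0+0+0+0+0+1+0+1+1 mod 2 = 1
  s[3] = (0000000111111110000000011111111)·(0011101111010110110101001101011) mod 2 = 0+0+0+0+0+0+0+1+1+1+0+1+0+1+1+0+0+0+0+0+0+0+0+0+1+1+0+1+0+1+1 mod 2 = 1
  s[4] = (0000000000000001111111111111111)·(0011101111010110110101001101011) mod 2 = 0+0+0+0+0+0+0+0+0+0+0+0+0+0+0+0+1+1+0+1+0+1+0+0+1+1+0+1+0+1+1 mod 2 = 1
Syndrome = 00111
Column 28 of H equals this syndrome → error at bit 28 (1-indexed).
Flip bit 28: 0011101111010110110101001101011 → 0011101111010110110101001100011
Extract data bits at positions {3,5,6,7,9,10,11,12,13,14,15,17,18,19,20,21,22,23,24,25,26,27,28,29,30,31}: 11011101011110101001100011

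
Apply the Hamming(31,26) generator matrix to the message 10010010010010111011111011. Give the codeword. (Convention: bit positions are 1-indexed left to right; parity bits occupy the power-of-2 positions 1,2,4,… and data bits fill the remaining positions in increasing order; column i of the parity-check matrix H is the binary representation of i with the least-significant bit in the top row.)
Codeword c = d · G (mod 2), d = 10010010010010111011111011:
  c[0] = d·G[:,0] = (10010010010010111011111011)·(11011010101101010101010101) mod 2 = 1+0+0+1+0+0+1+0+0+0+0+0+0+0+0+1+0+0+0+1+0+1+0+0+0+1 mod 2 = 1
  c[1] = d·G[:,1] = (10010010010010111011111011)·(10110110011011001100110011) mod 2 = 1+0+0+1+0+0+1+0+0+1+0+0+1+0+0+0+1+0+0+0+1+1+0+0+1+1 mod 2 = 0
  c[2] = d·G[:,2] = (10010010010010111011111011)·(10000000000000000000000000) mod 2 = 1+0+0+0+0+0+0+0+0+0+0+0+0+0+0+0+0+0+0+0+0+0+0+0+0+0 mod 2 = 1
  c[3] = d·G[:,3] = (10010010010010111011111011)·(01110001111000111100001111) mod 2 = 0+0+0+1+0+0+0+0+0+1+0+0+0+0+1+1+1+0+0+0+0+0+1+0+1+1 mod 2 = 0
  c[4] = d·G[:,4] = (10010010010010111011111011)·(01000000000000000000000000) mod 2 = 0+0+0+0+0+0+0+0+0+0+0+0+0+0+0+0+0+0+0+0+0+0+0+0+0+0 mod 2 = 0
  c[5] = d·G[:,5] = (10010010010010111011111011)·(00100000000000000000000000) mod 2 = 0+0+0+0+0+0+0+0+0+0+0+0+0+0+0+0+0+0+0+0+0+0+0+0+0+0 mod 2 = 0
  c[6] = d·G[:,6] = (10010010010010111011111011)·(00010000000000000000000000) mod 2 = 0+0+0+1+0+0+0+0+0+0+0+0+0+0+0+0+0+0+0+0+0+0+0+0+0+0 mod 2 = 1
  c[7] = d·G[:,7] = (10010010010010111011111011)·(00001111111000000011111111) mod 2 = 0+0+0+0+0+0+1+0+0+1+0+0+0+0+0+0+0+0+1+1+1+1+1+0+1+1 mod 2 = 1
  c[8] = d·G[:,8] = (10010010010010111011111011)·(00001000000000000000000000) mod 2 = 0+0+0+0+0+0+0+0+0+0+0+0+0+0+0+0+0+0+0+0+0+0+0+0+0+0 mod 2 = 0
  c[9] = d·G[:,9] = (10010010010010111011111011)·(00000100000000000000000000) mod 2 = 0+0+0+0+0+0+0+0+0+0+0+0+0+0+0+0+0+0+0+0+0+0+0+0+0+0 mod 2 = 0
  c[10] = d·G[:,10] = (10010010010010111011111011)·(00000010000000000000000000) mod 2 = 0+0+0+0+0+0+1+0+0+0+0+0+0+0+0+0+0+0+0+0+0+0+0+0+0+0 mod 2 = 1
  c[11] = d·G[:,11] = (10010010010010111011111011)·(00000001000000000000000000) mod 2 = 0+0+0+0+0+0+0+0+0+0+0+0+0+0+0+0+0+0+0+0+0+0+0+0+0+0 mod 2 = 0
  c[12] = d·G[:,12] = (10010010010010111011111011)·(00000000100000000000000000) mod 2 = 0+0+0+0+0+0+0+0+0+0+0+0+0+0+0+0+0+0+0+0+0+0+0+0+0+0 mod 2 = 0
  c[13] = d·G[:,13] = (10010010010010111011111011)·(00000000010000000000000000) mod 2 = 0+0+0+0+0+0+0+0+0+1+0+0+0+0+0+0+0+0+0+0+0+0+0+0+0+0 mod 2 = 1
  c[14] = d·G[:,14] = (10010010010010111011111011)·(00000000001000000000000000) mod 2 = 0+0+0+0+0+0+0+0+0+0+0+0+0+0+0+0+0+0+0+0+0+0+0+0+0+0 mod 2 = 0
  c[15] = d·G[:,15] = (10010010010010111011111011)·(00000000000111111111111111) mod 2 = 0+0+0+0+0+0+0+0+0+0+0+0+1+0+1+1+1+0+1+1+1+1+1+0+1+1 mod 2 = 1
  c[16] = d·G[:,16] = (10010010010010111011111011)·(00000000000100000000000000) mod 2 = 0+0+0+0+0+0+0+0+0+0+0+0+0+0+0+0+0+0+0+0+0+0+0+0+0+0 mod 2 = 0
  c[17] = d·G[:,17] = (10010010010010111011111011)·(00000000000010000000000000) mod 2 = 0+0+0+0+0+0+0+0+0+0+0+0+1+0+0+0+0+0+0+0+0+0+0+0+0+0 mod 2 = 1
  c[18] = d·G[:,18] = (10010010010010111011111011)·(00000000000001000000000000) mod 2 = 0+0+0+0+0+0+0+0+0+0+0+0+0+0+0+0+0+0+0+0+0+0+0+0+0+0 mod 2 = 0
  c[19] = d·G[:,19] = (10010010010010111011111011)·(00000000000000100000000000) mod 2 = 0+0+0+0+0+0+0+0+0+0+0+0+0+0+1+0+0+0+0+0+0+0+0+0+0+0 mod 2 = 1
  c[20] = d·G[:,20] = (10010010010010111011111011)·(00000000000000010000000000) mod 2 = 0+0+0+0+0+0+0+0+0+0+0+0+0+0+0+1+0+0+0+0+0+0+0+0+0+0 mod 2 = 1
  c[21] = d·G[:,21] = (10010010010010111011111011)·(00000000000000001000000000) mod 2 = 0+0+0+0+0+0+0+0+0+0+0+0+0+0+0+0+1+0+0+0+0+0+0+0+0+0 mod 2 = 1
  c[22] = d·G[:,22] = (10010010010010111011111011)·(00000000000000000100000000) mod 2 = 0+0+0+0+0+0+0+0+0+0+0+0+0+0+0+0+0+0+0+0+0+0+0+0+0+0 mod 2 = 0
  c[23] = d·G[:,23] = (10010010010010111011111011)·(00000000000000000010000000) mod 2 = 0+0+0+0+0+0+0+0+0+0+0+0+0+0+0+0+0+0+1+0+0+0+0+0+0+0 mod 2 = 1
  c[24] = d·G[:,24] = (10010010010010111011111011)·(00000000000000000001000000) mod 2 = 0+0+0+0+0+0+0+0+0+0+0+0+0+0+0+0+0+0+0+1+0+0+0+0+0+0 mod 2 = 1
  c[25] = d·G[:,25] = (10010010010010111011111011)·(00000000000000000000100000) mod 2 = 0+0+0+0+0+0+0+0+0+0+0+0+0+0+0+0+0+0+0+0+1+0+0+0+0+0 mod 2 = 1
  c[26] = d·G[:,26] = (10010010010010111011111011)·(00000000000000000000010000) mod 2 = 0+0+0+0+0+0+0+0+0+0+0+0+0+0+0+0+0+0+0+0+0+1+0+0+0+0 mod 2 = 1
  c[27] = d·G[:,27] = (10010010010010111011111011)·(00000000000000000000001000) mod 2 = 0+0+0+0+0+0+0+0+0+0+0+0+0+0+0+0+0+0+0+0+0+0+1+0+0+0 mod 2 = 1
  c[28] = d·G[:,28] = (10010010010010111011111011)·(00000000000000000000000100) mod 2 = 0+0+0+0+0+0+0+0+0+0+0+0+0+0+0+0+0+0+0+0+0+0+0+0+0+0 mod 2 = 0
  c[29] = d·G[:,29] = (10010010010010111011111011)·(00000000000000000000000010) mod 2 = 0+0+0+0+0+0+0+0+0+0+0+0+0+0+0+0+0+0+0+0+0+0+0+0+1+0 mod 2 = 1
  c[30] = d·G[:,30] = (10010010010010111011111011)·(00000000000000000000000001) mod 2 = 0+0+0+0+0+0+0+0+0+0+0+0+0+0+0+0+0+0+0+0+0+0+0+0+0+1 mod 2 = 1
Codeword = 1010001100100101010111011111011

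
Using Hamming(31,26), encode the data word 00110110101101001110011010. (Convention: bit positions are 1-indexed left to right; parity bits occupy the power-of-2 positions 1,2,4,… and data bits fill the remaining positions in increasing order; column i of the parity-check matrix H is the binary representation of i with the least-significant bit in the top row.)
Codeword c = d · G (mod 2), d = 00110110101101001110011010:
  c[0] = d·G[:,0] = (00110110101101001110011010)·(11011010101101010101010101) mod 2 = 0+0+0+1+0+0+1+0+1+0+1+1+0+1+0+0+0+1+0+0+0+1+0+0+0+0 mod 2 = 0
  c[1] = d·G[:,1] = (00110110101101001110011010)·(10110110011011001100110011) mod 2 = 0+0+1+1+0+1+1+0+0+0+1+0+0+1+0+0+1+1+0+0+0+1+0+0+1+0 mod 2 = 0
  c[2] = d·G[:,2] = (00110110101101001110011010)·(10000000000000000000000000) mod 2 = 0+0+0+0+0+0+0+0+0+0+0+0+0+0+0+0+0+0+0+0+0+0+0+0+0+0 mod 2 = 0
  c[3] = d·G[:,3] = (00110110101101001110011010)·(01110001111000111100001111) mod 2 = 0+0+1+1+0+0+0+0+1+0+1+0+0+0+0+0+1+1+0+0+0+0+1+0+1+0 mod 2 = 0
  c[4] = d·G[:,4] = (00110110101101001110011010)·(01000000000000000000000000) mod 2 = 0+0+0+0+0+0+0+0+0+0+0+0+0+0+0+0+0+0+0+0+0+0+0+0+0+0 mod 2 = 0
  c[5] = d·G[:,5] = (00110110101101001110011010)·(00100000000000000000000000) mod 2 = 0+0+1+0+0+0+0+0+0+0+0+0+0+0+0+0+0+0+0+0+0+0+0+0+0+0 mod 2 = 1
  c[6] = d·G[:,6] = (00110110101101001110011010)·(00010000000000000000000000) mod 2 = 0+0+0+1+0+0+0+0+0+0+0+0+0+0+0+0+0+0+0+0+0+0+0+0+0+0 mod 2 = 1
  c[7] = d·G[:,7] = (00110110101101001110011010)·(00001111111000000011111111) mod 2 = 0+0+0+0+0+1+1+0+1+0+1+0+0+0+0+0+0+0+1+0+0+1+1+0+1+0 mod 2 = 0
  c[8] = d·G[:,8] = (00110110101101001110011010)·(00001000000000000000000000) mod 2 = 0+0+0+0+0+0+0+0+0+0+0+0+0+0+0+0+0+0+0+0+0+0+0+0+0+0 mod 2 = 0
  c[9] = d·G[:,9] = (00110110101101001110011010)·(00000100000000000000000000) mod 2 = 0+0+0+0+0+1+0+0+0+0+0+0+0+0+0+0+0+0+0+0+0+0+0+0+0+0 mod 2 = 1
  c[10] = d·G[:,10] = (00110110101101001110011010)·(00000010000000000000000000) mod 2 = 0+0+0+0+0+0+1+0+0+0+0+0+0+0+0+0+0+0+0+0+0+0+0+0+0+0 mod 2 = 1
  c[11] = d·G[:,11] = (00110110101101001110011010)·(00000001000000000000000000) mod 2 = 0+0+0+0+0+0+0+0+0+0+0+0+0+0+0+0+0+0+0+0+0+0+0+0+0+0 mod 2 = 0
  c[12] = d·G[:,12] = (00110110101101001110011010)·(00000000100000000000000000) mod 2 = 0+0+0+0+0+0+0+0+1+0+0+0+0+0+0+0+0+0+0+0+0+0+0+0+0+0 mod 2 = 1
  c[13] = d·G[:,13] = (00110110101101001110011010)·(00000000010000000000000000) mod 2 = 0+0+0+0+0+0+0+0+0+0+0+0+0+0+0+0+0+0+0+0+0+0+0+0+0+0 mod 2 = 0
  c[14] = d·G[:,14] = (00110110101101001110011010)·(00000000001000000000000000) mod 2 = 0+0+0+0+0+0+0+0+0+0+1+0+0+0+0+0+0+0+0+0+0+0+0+0+0+0 mod 2 = 1
  c[15] = d·G[:,15] = (00110110101101001110011010)·(00000000000111111111111111) mod 2 = 0+0+0+0+0+0+0+0+0+0+0+1+0+1+0+0+1+1+1+0+0+1+1+0+1+0 mod 2 = 0
  c[16] = d·G[:,16] = (00110110101101001110011010)·(00000000000100000000000000) mod 2 = 0+0+0+0+0+0+0+0+0+0+0+1+0+0+0+0+0+0+0+0+0+0+0+0+0+0 mod 2 = 1
  c[17] = d·G[:,17] = (00110110101101001110011010)·(00000000000010000000000000) mod 2 = 0+0+0+0+0+0+0+0+0+0+0+0+0+0+0+0+0+0+0+0+0+0+0+0+0+0 mod 2 = 0
  c[18] = d·G[:,18] = (00110110101101001110011010)·(00000000000001000000000000) mod 2 = 0+0+0+0+0+0+0+0+0+0+0+0+0+1+0+0+0+0+0+0+0+0+0+0+0+0 mod 2 = 1
  c[19] = d·G[:,19] = (00110110101101001110011010)·(00000000000000100000000000) mod 2 = 0+0+0+0+0+0+0+0+0+0+0+0+0+0+0+0+0+0+0+0+0+0+0+0+0+0 mod 2 = 0
  c[20] = d·G[:,20] = (00110110101101001110011010)·(00000000000000010000000000) mod 2 = 0+0+0+0+0+0+0+0+0+0+0+0+0+0+0+0+0+0+0+0+0+0+0+0+0+0 mod 2 = 0
  c[21] = d·G[:,21] = (00110110101101001110011010)·(00000000000000001000000000) mod 2 = 0+0+0+0+0+0+0+0+0+0+0+0+0+0+0+0+1+0+0+0+0+0+0+0+0+0 mod 2 = 1
  c[22] = d·G[:,22] = (00110110101101001110011010)·(00000000000000000100000000) mod 2 = 0+0+0+0+0+0+0+0+0+0+0+0+0+0+0+0+0+1+0+0+0+0+0+0+0+0 mod 2 = 1
  c[23] = d·G[:,23] = (00110110101101001110011010)·(00000000000000000010000000) mod 2 = 0+0+0+0+0+0+0+0+0+0+0+0+0+0+0+0+0+0+1+0+0+0+0+0+0+0 mod 2 = 1
  c[24] = d·G[:,24] = (00110110101101001110011010)·(00000000000000000001000000) mod 2 = 0+0+0+0+0+0+0+0+0+0+0+0+0+0+0+0+0+0+0+0+0+0+0+0+0+0 mod 2 = 0
  c[25] = d·G[:,25] = (00110110101101001110011010)·(00000000000000000000100000) mod 2 = 0+0+0+0+0+0+0+0+0+0+0+0+0+0+0+0+0+0+0+0+0+0+0+0+0+0 mod 2 = 0
  c[26] = d·G[:,26] = (00110110101101001110011010)·(00000000000000000000010000) mod 2 = 0+0+0+0+0+0+0+0+0+0+0+0+0+0+0+0+0+0+0+0+0+1+0+0+0+0 mod 2 = 1
  c[27] = d·G[:,27] = (00110110101101001110011010)·(00000000000000000000001000) mod 2 = 0+0+0+0+0+0+0+0+0+0+0+0+0+0+0+0+0+0+0+0+0+0+1+0+0+0 mod 2 = 1
  c[28] = d·G[:,28] = (00110110101101001110011010)·(00000000000000000000000100) mod 2 = 0+0+0+0+0+0+0+0+0+0+0+0+0+0+0+0+0+0+0+0+0+0+0+0+0+0 mod 2 = 0
  c[29] = d·G[:,29] = (00110110101101001110011010)·(00000000000000000000000010) mod 2 = 0+0+0+0+0+0+0+0+0+0+0+0+0+0+0+0+0+0+0+0+0+0+0+0+1+0 mod 2 = 1
  c[30] = d·G[:,30] = (00110110101101001110011010)·(00000000000000000000000001) mod 2 = 0+0+0+0+0+0+0+0+0+0+0+0+0+0+0+0+0+0+0+0+0+0+0+0+0+0 mod 2 = 0
Codeword = 0000011001101010101001110011010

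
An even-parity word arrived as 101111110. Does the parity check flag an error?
Sum of received bits: 1+0+1+1+1+1+1+1+0 = 7; 7 mod 2 = 1. Result is 1 ≠ 0 → error detected.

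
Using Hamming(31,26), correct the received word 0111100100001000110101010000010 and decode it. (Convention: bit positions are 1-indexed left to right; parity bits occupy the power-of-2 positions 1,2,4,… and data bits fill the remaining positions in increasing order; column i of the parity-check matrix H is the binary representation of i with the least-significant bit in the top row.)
Syndrome s = H · r^T (mod 2), r = 0111100100001000110101010000010:
  s[0] = (1010101010101010101010101010101)·(0111100100001000110101010000010) mod 2 = 0+0+1+0+1+0+0+0+0+0+0+0+1+0+0+0+1+0+0+0+0+0+0+0+0+0+0+0+0+0+0 mod 2 = 0
  s[1] = (0110011001100110011001100110011)·(0111100100001000110101010000010) mod 2 = 0+1+1+0+0+0+0+0+0+0+0+0+0+0+0+0+0+1+0+0+0+1+0+0+0+0+0+0+0+1+0 mod 2 = 1
  s[2] = (0001111000011110000111100001111)·(0111100100001000110101010000010) mod 2 = 0+0+0+1+1+0+0+0+0+0+0+0+1+0+0+0+0+0+0+1+0+1+0+0+0+0+0+0+0+1+0 mod 2 = 0
  s[3] = (0000000111111110000000011111111)·(0111100100001000110101010000010) mod 2 = 0+0+0+0+0+0+0+1+0+0+0+0+1+0+0+0+0+0+0+0+0+0+0+1+0+0+0+0+0+1+0 mod 2 = 0
  s[4] = (0000000000000001111111111111111)·(0111100100001000110101010000010) mod 2 = 0+0+0+0+0+0+0+0+0+0+0+0+0+0+0+0+1+1+0+1+0+1+0+1+0+0+0+0+0+1+0 mod 2 = 0
Syndrome = 01000
Column 2 of H equals this syndrome → error at bit 2 (1-indexed).
Flip bit 2: 0111100100001000110101010000010 → 0011100100001000110101010000010
Extract data bits at positions {3,5,6,7,9,10,11,12,13,14,15,17,18,19,20,21,22,23,24,25,26,27,28,29,30,31}: 11000000100110101010000010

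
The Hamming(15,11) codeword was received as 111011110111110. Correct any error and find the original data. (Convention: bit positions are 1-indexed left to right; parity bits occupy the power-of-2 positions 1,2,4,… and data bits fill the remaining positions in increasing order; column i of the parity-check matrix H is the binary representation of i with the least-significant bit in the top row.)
Syndrome s = H · r^T (mod 2), r = 111011110111110:
  s[0] = (101010101010101)·(111011110111110) mod 2 = 1+0+1+0+1+0+1+0+0+0+1+0+1+0+0 mod 2 = 0
  s[1] = (011001100110011)·(111011110111110) mod 2 = 0+1+1+0+0+1+1+0+0+1+1+0+0+1+0 mod 2 = 1
  s[2] = (000111100001111)·(111011110111110) mod 2 = 0+0+0+0+1+1+1+0+0+0+0+1+1+1+0 mod 2 = 0
  s[3] = (000000011111111)·(111011110111110) mod 2 = 0+0+0+0+0+0+0+1+0+1+1+1+1+1+0 mod 2 = 0
Syndrome = 0100
Column 2 of H equals this syndrome → error at bit 2 (1-indexed).
Flip bit 2: 111011110111110 → 101011110111110
Extract data bits at positions {3,5,6,7,9,10,11,12,13,14,15}: 11110111110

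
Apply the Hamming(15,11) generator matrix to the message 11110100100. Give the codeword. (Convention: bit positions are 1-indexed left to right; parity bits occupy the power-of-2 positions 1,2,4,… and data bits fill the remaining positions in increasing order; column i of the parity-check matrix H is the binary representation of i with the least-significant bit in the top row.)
Codeword c = d · G (mod 2), d = 11110100100:
  c[0] = d·G[:,0] = (11110100100)·(11011010101) mod 2 = 1+1+0+1+0+0+0+0+1+0+0 mod 2 = 0
  c[1] = d·G[:,1] = (11110100100)·(10110110011) mod 2 = 1+0+1+1+0+1+0+0+0+0+0 mod 2 = 0
  c[2] = d·G[:,2] = (11110100100)·(10000000000) mod 2 = 1+0+0+0+0+0+0+0+0+0+0 mod 2 = 1
  c[3] = d·G[:,3] = (11110100100)·(01110001111) mod 2 = 0+1+1+1+0+0+0+0+1+0+0 mod 2 = 0
  c[4] = d·G[:,4] = (11110100100)·(01000000000) mod 2 = 0+1+0+0+0+0+0+0+0+0+0 mod 2 = 1
  c[5] = d·G[:,5] = (11110100100)·(00100000000) mod 2 = 0+0+1+0+0+0+0+0+0+0+0 mod 2 = 1
  c[6] = d·G[:,6] = (11110100100)·(00010000000) mod 2 = 0+0+0+1+0+0+0+0+0+0+0 mod 2 = 1
  c[7] = d·G[:,7] = (11110100100)·(00001111111) mod 2 = 0+0+0+0+0+1+0+0+1+0+0 mod 2 = 0
  c[8] = d·G[:,8] = (11110100100)·(00001000000) mod 2 = 0+0+0+0+0+0+0+0+0+0+0 mod 2 = 0
  c[9] = d·G[:,9] = (11110100100)·(00000100000) mod 2 = 0+0+0+0+0+1+0+0+0+0+0 mod 2 = 1
  c[10] = d·G[:,10] = (11110100100)·(00000010000) mod 2 = 0+0+0+0+0+0+0+0+0+0+0 mod 2 = 0
  c[11] = d·G[:,11] = (11110100100)·(00000001000) mod 2 = 0+0+0+0+0+0+0+0+0+0+0 mod 2 = 0
  c[12] = d·G[:,12] = (11110100100)·(00000000100) mod 2 = 0+0+0+0+0+0+0+0+1+0+0 mod 2 = 1
  c[13] = d·G[:,13] = (11110100100)·(00000000010) mod 2 = 0+0+0+0+0+0+0+0+0+0+0 mod 2 = 0
  c[14] = d·G[:,14] = (11110100100)·(00000000001) mod 2 = 0+0+0+0+0+0+0+0+0+0+0 mod 2 = 0
Codeword = 001011100100100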